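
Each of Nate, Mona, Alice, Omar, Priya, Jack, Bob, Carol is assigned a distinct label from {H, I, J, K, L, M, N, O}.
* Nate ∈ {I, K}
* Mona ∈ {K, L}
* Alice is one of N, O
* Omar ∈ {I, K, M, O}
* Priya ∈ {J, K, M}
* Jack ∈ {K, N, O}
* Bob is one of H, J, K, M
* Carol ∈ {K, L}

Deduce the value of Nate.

I

Among the 8 variables, H fits only Bob (and all 8 values in {H, I, J, K, L, M, N, O} must be used), so Bob = H.
The 7 still-open variables draw from only 7 values {I, J, K, L, M, N, O}, so each is used; only Priya can be J, hence Priya = J.
The 6 still-open variables together cover exactly {I, K, L, M, N, O} — 6 values for 6 variables — and M appears only in Omar's list, so Omar = M.
The 5 still-open variables together cover exactly {I, K, L, N, O} — 5 values for 5 variables — and I appears only in Nate's list, so Nate = I.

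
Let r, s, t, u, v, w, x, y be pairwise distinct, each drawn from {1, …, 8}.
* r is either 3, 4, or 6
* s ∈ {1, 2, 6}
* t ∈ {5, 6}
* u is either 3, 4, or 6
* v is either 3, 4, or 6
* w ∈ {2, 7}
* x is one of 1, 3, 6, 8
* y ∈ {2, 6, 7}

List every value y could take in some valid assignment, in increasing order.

Among the 8 variables, 5 fits only t (and all 8 values in {1, 2, 3, 4, 5, 6, 7, 8} must be used), so t = 5.
The 7 still-open variables together cover exactly {1, 2, 3, 4, 6, 7, 8} — 7 values for 7 variables — and 8 appears only in x's list, so x = 8.
Among the 6 still-open variables, 1 fits only s (and all 6 values in {1, 2, 3, 4, 6, 7} must be used), so s = 1.
r, u, v share exactly the 3 values {3, 4, 6}; by pigeonhole those values go to them, so strike 3, 4, 6 from y.
No further eliminations apply; y can still be any of 2, 7.

2, 7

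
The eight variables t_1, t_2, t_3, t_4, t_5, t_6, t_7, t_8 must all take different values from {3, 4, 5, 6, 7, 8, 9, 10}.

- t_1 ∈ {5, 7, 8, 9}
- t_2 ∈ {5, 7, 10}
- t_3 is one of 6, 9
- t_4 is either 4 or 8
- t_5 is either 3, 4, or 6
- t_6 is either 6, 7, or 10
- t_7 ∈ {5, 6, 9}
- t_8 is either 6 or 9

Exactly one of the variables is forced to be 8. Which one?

Among the 8 variables, 3 fits only t_5 (and all 8 values in {3, 4, 5, 6, 7, 8, 9, 10} must be used), so t_5 = 3.
The 7 still-open variables together cover exactly {4, 5, 6, 7, 8, 9, 10} — 7 values for 7 variables — and 4 appears only in t_4's list, so t_4 = 4.
Among the 6 still-open variables, 8 fits only t_1 (and all 6 values in {5, 6, 7, 8, 9, 10} must be used), so t_1 = 8.

t_1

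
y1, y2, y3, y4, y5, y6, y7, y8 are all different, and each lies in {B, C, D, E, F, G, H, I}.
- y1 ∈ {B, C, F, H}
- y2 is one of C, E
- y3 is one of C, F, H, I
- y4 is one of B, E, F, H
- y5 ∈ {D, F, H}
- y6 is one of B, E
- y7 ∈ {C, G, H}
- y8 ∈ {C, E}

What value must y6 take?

The 8 variables draw from only 8 values {B, C, D, E, F, G, H, I}, so each is used; only y5 can be D, hence y5 = D.
The 7 still-open variables together cover exactly {B, C, E, F, G, H, I} — 7 values for 7 variables — and G appears only in y7's list, so y7 = G.
The 6 still-open variables draw from only 6 values {B, C, E, F, H, I}, so each is used; only y3 can be I, hence y3 = I.
y2 and y8 share exactly the 2 values {C, E}; by pigeonhole those values go to them, so strike C, E from y1, y4, y6.
So y6 = B.

B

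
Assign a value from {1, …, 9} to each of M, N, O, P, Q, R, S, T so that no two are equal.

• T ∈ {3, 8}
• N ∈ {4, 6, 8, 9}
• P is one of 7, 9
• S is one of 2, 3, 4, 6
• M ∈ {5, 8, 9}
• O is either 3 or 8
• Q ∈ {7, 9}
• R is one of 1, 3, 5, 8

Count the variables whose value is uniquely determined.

The 2 variables O and T are confined to {3, 8}, which locks those values in; drop them from M, N, R, S.
P and Q share exactly the 2 values {7, 9}; by pigeonhole those values go to them, so strike 7, 9 from M, N.
That leaves M = 5. So R can't be 5.
That leaves R = 1.
Determined: M=5, R=1. The other variables each still have more than one consistent value. That makes 2.

2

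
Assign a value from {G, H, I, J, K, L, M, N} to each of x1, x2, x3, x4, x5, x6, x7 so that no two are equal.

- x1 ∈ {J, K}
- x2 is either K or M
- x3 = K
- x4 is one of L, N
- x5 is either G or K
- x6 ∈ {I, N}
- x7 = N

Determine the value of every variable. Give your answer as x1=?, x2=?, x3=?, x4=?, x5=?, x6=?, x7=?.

x3 has just one choice, so x3 = K. Eliminate K elsewhere: x1, x2, x5.
x5 must be G (only option left).
x7 has just one choice, so x7 = N. Remove N from x4, x6.
That leaves x1 = J.
x2 has just one choice, so x2 = M.
x4 must be L (only option left).
That leaves x6 = I.

x1=J, x2=M, x3=K, x4=L, x5=G, x6=I, x7=N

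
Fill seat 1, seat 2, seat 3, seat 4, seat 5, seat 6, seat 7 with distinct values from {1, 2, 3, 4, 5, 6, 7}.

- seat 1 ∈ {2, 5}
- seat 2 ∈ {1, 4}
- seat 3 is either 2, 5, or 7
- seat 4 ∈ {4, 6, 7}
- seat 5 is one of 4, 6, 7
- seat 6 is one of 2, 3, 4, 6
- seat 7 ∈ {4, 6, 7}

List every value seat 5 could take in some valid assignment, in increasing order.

Among the 7 variables, 1 fits only seat 2 (and all 7 values in {1, 2, 3, 4, 5, 6, 7} must be used), so seat 2 = 1.
The 6 still-open variables together cover exactly {2, 3, 4, 5, 6, 7} — 6 values for 6 variables — and 3 appears only in seat 6's list, so seat 6 = 3.
seat 4, seat 5, seat 7 between them cover only {4, 6, 7} — a naked triple. Remove those values from seat 3.
No further eliminations apply; seat 5 can still be any of 4, 6, 7.

4, 6, 7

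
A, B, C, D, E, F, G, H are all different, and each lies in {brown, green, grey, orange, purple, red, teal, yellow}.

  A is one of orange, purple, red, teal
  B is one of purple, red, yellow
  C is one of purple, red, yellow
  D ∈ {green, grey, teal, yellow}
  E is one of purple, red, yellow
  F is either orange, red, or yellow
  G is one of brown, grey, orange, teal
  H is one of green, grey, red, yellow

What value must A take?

teal

Among the 8 variables, brown fits only G (and all 8 values in {brown, green, grey, orange, purple, red, teal, yellow} must be used), so G = brown.
The 3 variables B, C, E are confined to {purple, red, yellow}, which locks those values in; drop them from A, D, F, H.
That leaves F = orange. So A can't be orange.
So A = teal.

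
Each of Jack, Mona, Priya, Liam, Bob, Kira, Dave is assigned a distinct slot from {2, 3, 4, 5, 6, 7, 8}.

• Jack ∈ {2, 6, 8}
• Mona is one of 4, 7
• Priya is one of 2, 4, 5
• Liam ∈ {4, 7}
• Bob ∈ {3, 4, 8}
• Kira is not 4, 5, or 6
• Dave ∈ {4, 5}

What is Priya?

2

The 7 variables draw from only 7 values {2, 3, 4, 5, 6, 7, 8}, so each is used; only Jack can be 6, hence Jack = 6.
Mona and Liam share exactly the 2 values {4, 7}; by pigeonhole those values go to them, so strike 4, 7 from Priya, Bob, Kira, Dave.
Dave's domain is down to {5}, so Dave = 5. So Priya can't be 5.
So Priya = 2.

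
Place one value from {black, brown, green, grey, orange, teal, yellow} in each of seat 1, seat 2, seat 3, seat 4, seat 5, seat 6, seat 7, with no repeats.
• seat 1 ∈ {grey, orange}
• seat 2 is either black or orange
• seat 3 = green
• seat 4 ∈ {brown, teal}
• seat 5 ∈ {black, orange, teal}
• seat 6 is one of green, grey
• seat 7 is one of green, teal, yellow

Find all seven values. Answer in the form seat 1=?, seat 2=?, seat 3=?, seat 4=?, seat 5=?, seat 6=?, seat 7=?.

seat 1=orange, seat 2=black, seat 3=green, seat 4=brown, seat 5=teal, seat 6=grey, seat 7=yellow

seat 3 has just one choice, so seat 3 = green. Strike green from seat 6, seat 7.
That leaves seat 6 = grey. Strike grey from seat 1.
seat 1's domain is down to {orange}, so seat 1 = orange. Strike orange from seat 2, seat 5.
seat 2 has just one choice, so seat 2 = black. Strike black from seat 5.
That leaves seat 5 = teal. So seat 4, seat 7 can't be teal.
seat 7 must be yellow (only option left).
seat 4's domain is down to {brown}, so seat 4 = brown.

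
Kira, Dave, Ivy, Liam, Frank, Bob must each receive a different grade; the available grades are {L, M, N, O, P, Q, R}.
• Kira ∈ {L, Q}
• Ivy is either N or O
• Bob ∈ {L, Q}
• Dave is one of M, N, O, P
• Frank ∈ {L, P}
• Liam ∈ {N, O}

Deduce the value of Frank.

P

The 6 variables draw from only 6 values {L, M, N, O, P, Q}, so each is used; only Dave can be M, hence Dave = M.
The 5 still-open variables together cover exactly {L, N, O, P, Q} — 5 values for 5 variables — and P appears only in Frank's list, so Frank = P.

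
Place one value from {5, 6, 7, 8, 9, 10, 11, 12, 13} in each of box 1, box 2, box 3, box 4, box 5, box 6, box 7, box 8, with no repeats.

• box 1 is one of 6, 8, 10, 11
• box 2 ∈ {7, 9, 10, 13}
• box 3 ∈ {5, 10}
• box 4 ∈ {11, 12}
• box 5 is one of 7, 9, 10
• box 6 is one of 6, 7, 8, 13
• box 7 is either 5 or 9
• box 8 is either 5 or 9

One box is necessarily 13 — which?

box 2

box 7 and box 8 share exactly the 2 values {5, 9}; by pigeonhole those values go to them, so strike 5, 9 from box 2, box 3, box 5.
box 3 must be 10 (only option left). Remove 10 from box 1, box 2, box 5.
box 5 must be 7 (only option left). Remove 7 from box 2, box 6.
So 13 goes to box 2.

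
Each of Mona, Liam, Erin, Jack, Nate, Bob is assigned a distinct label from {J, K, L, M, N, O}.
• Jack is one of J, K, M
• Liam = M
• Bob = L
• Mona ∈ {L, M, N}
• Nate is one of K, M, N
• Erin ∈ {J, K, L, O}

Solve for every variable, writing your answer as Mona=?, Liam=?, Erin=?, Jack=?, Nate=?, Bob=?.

Liam must be M (only option left). So Mona, Jack, Nate can't be M.
Bob must be L (only option left). Eliminate L elsewhere: Mona, Erin.
Mona has just one choice, so Mona = N. So Nate can't be N.
Nate must be K (only option left). Eliminate K elsewhere: Erin, Jack.
Jack has just one choice, so Jack = J. Strike J from Erin.
Erin must be O (only option left).

Mona=N, Liam=M, Erin=O, Jack=J, Nate=K, Bob=L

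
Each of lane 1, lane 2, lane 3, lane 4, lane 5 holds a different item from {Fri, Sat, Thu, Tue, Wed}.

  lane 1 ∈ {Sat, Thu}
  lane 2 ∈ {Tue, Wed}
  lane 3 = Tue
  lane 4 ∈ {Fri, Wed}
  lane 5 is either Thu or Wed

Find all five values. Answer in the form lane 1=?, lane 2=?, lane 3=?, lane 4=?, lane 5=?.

lane 3's domain is down to {Tue}, so lane 3 = Tue. Eliminate Tue elsewhere: lane 2.
lane 2 must be Wed (only option left). Remove Wed from lane 4, lane 5.
lane 4's domain is down to {Fri}, so lane 4 = Fri.
lane 5 has just one choice, so lane 5 = Thu. So lane 1 can't be Thu.
lane 1 must be Sat (only option left).

lane 1=Sat, lane 2=Wed, lane 3=Tue, lane 4=Fri, lane 5=Thu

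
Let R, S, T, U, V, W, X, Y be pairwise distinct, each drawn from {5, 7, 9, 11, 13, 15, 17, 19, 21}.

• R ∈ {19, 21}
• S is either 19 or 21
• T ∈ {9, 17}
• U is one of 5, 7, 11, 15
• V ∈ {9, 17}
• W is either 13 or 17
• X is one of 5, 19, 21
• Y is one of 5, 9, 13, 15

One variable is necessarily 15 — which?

R and S share exactly the 2 values {19, 21}; by pigeonhole those values go to them, so strike 19, 21 from X.
X has just one choice, so X = 5. So U, Y can't be 5.
The 2 variables T and V are confined to {9, 17}, which locks those values in; drop them from W, Y.
That leaves W = 13. So Y can't be 13.
So 15 goes to Y.

Y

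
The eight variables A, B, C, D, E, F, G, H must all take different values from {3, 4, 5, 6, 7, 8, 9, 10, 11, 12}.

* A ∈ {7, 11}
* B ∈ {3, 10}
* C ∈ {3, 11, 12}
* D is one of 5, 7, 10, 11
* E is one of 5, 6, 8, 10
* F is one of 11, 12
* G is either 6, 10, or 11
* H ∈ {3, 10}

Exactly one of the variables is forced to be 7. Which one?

Among the 8 variables, 8 fits only E (and all 8 values in {3, 5, 6, 7, 8, 10, 11, 12} must be used), so E = 8.
Among the 7 still-open variables, 5 fits only D (and all 7 values in {3, 5, 6, 7, 10, 11, 12} must be used), so D = 5.
Among the 6 still-open variables, 6 fits only G (and all 6 values in {3, 6, 7, 10, 11, 12} must be used), so G = 6.
The 5 still-open variables draw from only 5 values {3, 7, 10, 11, 12}, so each is used; only A can be 7, hence A = 7.

A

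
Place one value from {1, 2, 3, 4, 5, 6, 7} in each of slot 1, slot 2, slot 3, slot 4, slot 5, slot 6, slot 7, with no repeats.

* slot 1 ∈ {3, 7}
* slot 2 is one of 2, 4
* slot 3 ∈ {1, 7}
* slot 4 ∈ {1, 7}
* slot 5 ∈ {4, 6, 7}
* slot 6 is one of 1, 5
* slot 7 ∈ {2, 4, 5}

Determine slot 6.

Among the 7 variables, 3 fits only slot 1 (and all 7 values in {1, 2, 3, 4, 5, 6, 7} must be used), so slot 1 = 3.
The 6 still-open variables draw from only 6 values {1, 2, 4, 5, 6, 7}, so each is used; only slot 5 can be 6, hence slot 5 = 6.
slot 3 and slot 4 between them cover only {1, 7} — a naked pair. Remove those values from slot 6.
So slot 6 = 5.

5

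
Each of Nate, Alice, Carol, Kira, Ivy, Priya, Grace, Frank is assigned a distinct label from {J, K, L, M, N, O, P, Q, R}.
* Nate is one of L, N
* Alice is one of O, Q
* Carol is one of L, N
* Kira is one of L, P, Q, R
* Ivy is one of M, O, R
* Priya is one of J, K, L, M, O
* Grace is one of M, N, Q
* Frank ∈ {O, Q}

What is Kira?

P

The 2 variables Nate and Carol are confined to {L, N}, which locks those values in; drop them from Kira, Priya, Grace.
Alice and Frank share exactly the 2 values {O, Q}; by pigeonhole those values go to them, so strike O, Q from Kira, Ivy, Priya, Grace.
Grace has just one choice, so Grace = M. Eliminate M elsewhere: Ivy, Priya.
Ivy has just one choice, so Ivy = R. Remove R from Kira.
So Kira = P.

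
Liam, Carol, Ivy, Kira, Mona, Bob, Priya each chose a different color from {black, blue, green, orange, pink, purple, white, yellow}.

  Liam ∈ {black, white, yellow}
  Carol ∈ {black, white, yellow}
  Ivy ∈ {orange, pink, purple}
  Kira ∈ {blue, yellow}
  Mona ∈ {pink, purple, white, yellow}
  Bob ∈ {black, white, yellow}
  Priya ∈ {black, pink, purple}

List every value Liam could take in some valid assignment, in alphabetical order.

Among the 7 variables, blue fits only Kira (and all 7 values in {black, blue, orange, pink, purple, white, yellow} must be used), so Kira = blue.
The 6 still-open variables together cover exactly {black, orange, pink, purple, white, yellow} — 6 values for 6 variables — and orange appears only in Ivy's list, so Ivy = orange.
The 3 variables Liam, Carol, Bob are confined to {black, white, yellow}, which locks those values in; drop them from Mona, Priya.
No further eliminations apply; Liam can still be any of black, white, yellow.

black, white, yellow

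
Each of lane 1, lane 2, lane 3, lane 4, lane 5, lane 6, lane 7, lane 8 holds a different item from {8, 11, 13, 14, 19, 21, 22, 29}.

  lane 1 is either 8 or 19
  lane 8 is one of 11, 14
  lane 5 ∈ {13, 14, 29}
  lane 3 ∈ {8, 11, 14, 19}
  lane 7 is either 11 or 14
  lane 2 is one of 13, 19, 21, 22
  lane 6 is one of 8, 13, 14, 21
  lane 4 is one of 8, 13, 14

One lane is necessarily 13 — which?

lane 4

Among the 8 variables, 22 fits only lane 2 (and all 8 values in {8, 11, 13, 14, 19, 21, 22, 29} must be used), so lane 2 = 22.
The 7 still-open variables together cover exactly {8, 11, 13, 14, 19, 21, 29} — 7 values for 7 variables — and 21 appears only in lane 6's list, so lane 6 = 21.
The 6 still-open variables draw from only 6 values {8, 11, 13, 14, 19, 29}, so each is used; only lane 5 can be 29, hence lane 5 = 29.
Among the 5 still-open variables, 13 fits only lane 4 (and all 5 values in {8, 11, 13, 14, 19} must be used), so lane 4 = 13.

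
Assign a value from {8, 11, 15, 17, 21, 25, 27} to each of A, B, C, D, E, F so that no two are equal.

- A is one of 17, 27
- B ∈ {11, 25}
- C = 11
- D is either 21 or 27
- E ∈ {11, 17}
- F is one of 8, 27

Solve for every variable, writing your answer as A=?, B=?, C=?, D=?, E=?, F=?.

A=27, B=25, C=11, D=21, E=17, F=8

C's domain is down to {11}, so C = 11. So B, E can't be 11.
E must be 17 (only option left). Remove 17 from A.
A must be 27 (only option left). Remove 27 from D, F.
B must be 25 (only option left).
That leaves D = 21.
That leaves F = 8.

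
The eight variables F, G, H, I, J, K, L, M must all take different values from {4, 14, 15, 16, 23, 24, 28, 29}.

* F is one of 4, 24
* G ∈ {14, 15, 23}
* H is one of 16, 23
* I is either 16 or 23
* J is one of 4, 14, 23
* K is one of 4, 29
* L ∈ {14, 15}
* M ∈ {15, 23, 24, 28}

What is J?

Among the 8 variables, 28 fits only M (and all 8 values in {4, 14, 15, 16, 23, 24, 28, 29} must be used), so M = 28.
Among the 7 still-open variables, 24 fits only F (and all 7 values in {4, 14, 15, 16, 23, 24, 29} must be used), so F = 24.
Among the 6 still-open variables, 29 fits only K (and all 6 values in {4, 14, 15, 16, 23, 29} must be used), so K = 29.
The 5 still-open variables draw from only 5 values {4, 14, 15, 16, 23}, so each is used; only J can be 4, hence J = 4.

4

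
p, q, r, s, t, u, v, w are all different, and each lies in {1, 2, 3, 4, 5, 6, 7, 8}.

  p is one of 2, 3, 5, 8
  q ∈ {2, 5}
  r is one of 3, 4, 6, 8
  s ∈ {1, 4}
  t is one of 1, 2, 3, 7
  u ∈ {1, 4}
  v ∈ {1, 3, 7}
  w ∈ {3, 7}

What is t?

2

The 8 variables draw from only 8 values {1, 2, 3, 4, 5, 6, 7, 8}, so each is used; only r can be 6, hence r = 6.
The 7 still-open variables draw from only 7 values {1, 2, 3, 4, 5, 7, 8}, so each is used; only p can be 8, hence p = 8.
The 6 still-open variables together cover exactly {1, 2, 3, 4, 5, 7} — 6 values for 6 variables — and 5 appears only in q's list, so q = 5.
The 5 still-open variables draw from only 5 values {1, 2, 3, 4, 7}, so each is used; only t can be 2, hence t = 2.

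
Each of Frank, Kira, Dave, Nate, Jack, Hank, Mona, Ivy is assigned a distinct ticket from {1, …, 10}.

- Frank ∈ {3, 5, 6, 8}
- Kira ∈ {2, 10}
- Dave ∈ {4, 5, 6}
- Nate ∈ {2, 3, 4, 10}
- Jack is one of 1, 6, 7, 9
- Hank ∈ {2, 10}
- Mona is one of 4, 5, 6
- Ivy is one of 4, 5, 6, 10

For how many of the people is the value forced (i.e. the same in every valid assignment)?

2

The 2 variables Kira and Hank are confined to {2, 10}, which locks those values in; drop them from Nate, Ivy.
Dave, Mona, Ivy share exactly the 3 values {4, 5, 6}; by pigeonhole those values go to them, so strike 4, 5, 6 from Frank, Nate, Jack.
Nate has just one choice, so Nate = 3. Remove 3 from Frank.
Frank's domain is down to {8}, so Frank = 8.
Determined: Frank=8, Nate=3. The other people each still have more than one consistent value. That makes 2.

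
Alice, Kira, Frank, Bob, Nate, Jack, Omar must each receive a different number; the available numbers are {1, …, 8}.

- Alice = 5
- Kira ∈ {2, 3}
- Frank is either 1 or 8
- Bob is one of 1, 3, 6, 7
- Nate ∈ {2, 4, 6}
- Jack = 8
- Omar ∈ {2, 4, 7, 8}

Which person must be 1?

Frank

Alice's domain is down to {5}, so Alice = 5.
Jack has just one choice, so Jack = 8. Remove 8 from Frank, Omar.
So 1 goes to Frank.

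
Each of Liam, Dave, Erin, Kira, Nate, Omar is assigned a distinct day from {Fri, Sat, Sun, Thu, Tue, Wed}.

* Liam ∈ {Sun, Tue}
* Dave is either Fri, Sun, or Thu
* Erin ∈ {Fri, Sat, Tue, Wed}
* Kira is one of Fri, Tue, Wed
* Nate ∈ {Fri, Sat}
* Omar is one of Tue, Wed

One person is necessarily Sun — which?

Among the 6 variables, Thu fits only Dave (and all 6 values in {Fri, Sat, Sun, Thu, Tue, Wed} must be used), so Dave = Thu.
The 5 still-open variables together cover exactly {Fri, Sat, Sun, Tue, Wed} — 5 values for 5 variables — and Sun appears only in Liam's list, so Liam = Sun.

Liam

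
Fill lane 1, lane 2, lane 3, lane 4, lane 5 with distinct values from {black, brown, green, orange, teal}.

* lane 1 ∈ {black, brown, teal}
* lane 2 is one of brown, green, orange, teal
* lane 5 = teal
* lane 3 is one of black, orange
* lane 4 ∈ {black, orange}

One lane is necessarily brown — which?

lane 5's domain is down to {teal}, so lane 5 = teal. Remove teal from lane 1, lane 2.
Among the 4 still-open variables, green fits only lane 2 (and all 4 values in {black, brown, green, orange} must be used), so lane 2 = green.
Among the 3 still-open variables, brown fits only lane 1 (and all 3 values in {black, brown, orange} must be used), so lane 1 = brown.

lane 1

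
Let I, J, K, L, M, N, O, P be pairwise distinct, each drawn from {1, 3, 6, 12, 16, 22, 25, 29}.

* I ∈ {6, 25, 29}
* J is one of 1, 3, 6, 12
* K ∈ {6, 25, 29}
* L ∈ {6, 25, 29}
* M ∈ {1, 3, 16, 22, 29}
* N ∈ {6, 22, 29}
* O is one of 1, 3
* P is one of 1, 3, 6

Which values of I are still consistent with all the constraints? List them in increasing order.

6, 25, 29

The 8 variables together cover exactly {1, 3, 6, 12, 16, 22, 25, 29} — 8 values for 8 variables — and 12 appears only in J's list, so J = 12.
Among the 7 still-open variables, 16 fits only M (and all 7 values in {1, 3, 6, 16, 22, 25, 29} must be used), so M = 16.
Among the 6 still-open variables, 22 fits only N (and all 6 values in {1, 3, 6, 22, 25, 29} must be used), so N = 22.
I, K, L between them cover only {6, 25, 29} — a naked triple. Remove those values from P.
No further eliminations apply; I can still be any of 6, 25, 29.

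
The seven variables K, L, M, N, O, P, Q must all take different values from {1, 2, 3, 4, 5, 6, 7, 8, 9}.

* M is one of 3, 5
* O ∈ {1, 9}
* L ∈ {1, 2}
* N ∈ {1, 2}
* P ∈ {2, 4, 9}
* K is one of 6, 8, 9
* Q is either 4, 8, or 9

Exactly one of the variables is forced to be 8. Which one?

Q

L and N between them cover only {1, 2} — a naked pair. Remove those values from O, P.
O has just one choice, so O = 9. Eliminate 9 elsewhere: K, P, Q.
P's domain is down to {4}, so P = 4. Remove 4 from Q.
So 8 goes to Q.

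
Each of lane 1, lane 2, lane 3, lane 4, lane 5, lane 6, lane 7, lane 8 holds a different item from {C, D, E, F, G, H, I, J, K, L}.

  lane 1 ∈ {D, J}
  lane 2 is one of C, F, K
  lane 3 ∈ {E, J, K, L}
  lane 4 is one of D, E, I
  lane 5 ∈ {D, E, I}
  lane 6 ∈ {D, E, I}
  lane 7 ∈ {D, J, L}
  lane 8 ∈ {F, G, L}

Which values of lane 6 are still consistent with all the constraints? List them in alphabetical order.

D, E, I

lane 4, lane 5, lane 6 share exactly the 3 values {D, E, I}; by pigeonhole those values go to them, so strike D, E, I from lane 1, lane 3, lane 7.
That leaves lane 1 = J. Eliminate J elsewhere: lane 3, lane 7.
lane 7 must be L (only option left). Strike L from lane 3, lane 8.
lane 3's domain is down to {K}, so lane 3 = K. Remove K from lane 2.
No further eliminations apply; lane 6 can still be any of D, E, I.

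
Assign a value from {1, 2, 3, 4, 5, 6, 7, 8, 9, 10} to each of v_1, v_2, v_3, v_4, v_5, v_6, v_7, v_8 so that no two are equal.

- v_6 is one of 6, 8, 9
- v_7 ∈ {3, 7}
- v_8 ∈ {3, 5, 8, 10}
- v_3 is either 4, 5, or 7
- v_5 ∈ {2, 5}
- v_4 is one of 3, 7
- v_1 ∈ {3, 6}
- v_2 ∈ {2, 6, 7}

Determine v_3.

v_4 and v_7 share exactly the 2 values {3, 7}; by pigeonhole those values go to them, so strike 3, 7 from v_1, v_2, v_3, v_8.
That leaves v_1 = 6. Strike 6 from v_2, v_6.
v_2 must be 2 (only option left). Remove 2 from v_5.
v_5 has just one choice, so v_5 = 5. Remove 5 from v_3, v_8.
So v_3 = 4.

4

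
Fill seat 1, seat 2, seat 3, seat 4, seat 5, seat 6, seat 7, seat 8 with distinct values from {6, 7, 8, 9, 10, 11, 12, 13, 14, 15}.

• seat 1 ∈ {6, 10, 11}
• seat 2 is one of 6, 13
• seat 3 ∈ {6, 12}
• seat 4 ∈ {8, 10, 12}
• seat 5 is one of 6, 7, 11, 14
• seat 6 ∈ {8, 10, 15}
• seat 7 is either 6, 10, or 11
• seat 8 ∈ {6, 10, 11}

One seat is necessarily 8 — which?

seat 4

seat 1, seat 7, seat 8 share exactly the 3 values {6, 10, 11}; by pigeonhole those values go to them, so strike 6, 10, 11 from seat 2, seat 3, seat 4, seat 5, seat 6.
seat 2 has just one choice, so seat 2 = 13.
That leaves seat 3 = 12. Eliminate 12 elsewhere: seat 4.
So 8 goes to seat 4.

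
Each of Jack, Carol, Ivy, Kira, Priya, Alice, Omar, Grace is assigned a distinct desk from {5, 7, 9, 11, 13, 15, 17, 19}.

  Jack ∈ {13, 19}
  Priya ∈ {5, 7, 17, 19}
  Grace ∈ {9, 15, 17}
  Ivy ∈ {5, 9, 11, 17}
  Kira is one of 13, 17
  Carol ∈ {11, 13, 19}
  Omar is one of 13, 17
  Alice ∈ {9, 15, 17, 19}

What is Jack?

The 8 variables draw from only 8 values {5, 7, 9, 11, 13, 15, 17, 19}, so each is used; only Priya can be 7, hence Priya = 7.
The 7 still-open variables together cover exactly {5, 9, 11, 13, 15, 17, 19} — 7 values for 7 variables — and 5 appears only in Ivy's list, so Ivy = 5.
The 6 still-open variables together cover exactly {9, 11, 13, 15, 17, 19} — 6 values for 6 variables — and 11 appears only in Carol's list, so Carol = 11.
The 2 variables Kira and Omar are confined to {13, 17}, which locks those values in; drop them from Jack, Alice, Grace.
So Jack = 19.

19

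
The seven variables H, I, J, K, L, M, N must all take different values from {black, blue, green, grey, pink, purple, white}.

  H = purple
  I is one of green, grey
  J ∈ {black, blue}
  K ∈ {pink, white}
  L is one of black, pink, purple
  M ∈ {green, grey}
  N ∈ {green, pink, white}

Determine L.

black

H must be purple (only option left). Remove purple from L.
The 6 still-open variables draw from only 6 values {black, blue, green, grey, pink, white}, so each is used; only J can be blue, hence J = blue.
The 5 still-open variables draw from only 5 values {black, green, grey, pink, white}, so each is used; only L can be black, hence L = black.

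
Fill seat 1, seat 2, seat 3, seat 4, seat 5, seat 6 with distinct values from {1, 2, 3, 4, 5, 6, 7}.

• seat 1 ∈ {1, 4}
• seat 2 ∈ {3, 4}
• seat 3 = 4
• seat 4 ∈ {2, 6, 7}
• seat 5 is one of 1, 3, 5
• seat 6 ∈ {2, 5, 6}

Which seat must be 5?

seat 5

seat 3 has just one choice, so seat 3 = 4. Remove 4 from seat 1, seat 2.
seat 1 must be 1 (only option left). Strike 1 from seat 5.
seat 2 must be 3 (only option left). Eliminate 3 elsewhere: seat 5.
So 5 goes to seat 5.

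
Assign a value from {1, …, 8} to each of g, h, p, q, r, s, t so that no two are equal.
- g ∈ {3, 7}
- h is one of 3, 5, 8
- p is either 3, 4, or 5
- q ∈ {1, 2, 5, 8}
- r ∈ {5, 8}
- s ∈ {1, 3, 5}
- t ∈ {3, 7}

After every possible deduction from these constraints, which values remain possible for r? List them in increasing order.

5, 8

The 7 variables together cover exactly {1, 2, 3, 4, 5, 7, 8} — 7 values for 7 variables — and 2 appears only in q's list, so q = 2.
The 6 still-open variables together cover exactly {1, 3, 4, 5, 7, 8} — 6 values for 6 variables — and 1 appears only in s's list, so s = 1.
Among the 5 still-open variables, 4 fits only p (and all 5 values in {3, 4, 5, 7, 8} must be used), so p = 4.
g and t between them cover only {3, 7} — a naked pair. Remove those values from h.
No further eliminations apply; r can still be any of 5, 8.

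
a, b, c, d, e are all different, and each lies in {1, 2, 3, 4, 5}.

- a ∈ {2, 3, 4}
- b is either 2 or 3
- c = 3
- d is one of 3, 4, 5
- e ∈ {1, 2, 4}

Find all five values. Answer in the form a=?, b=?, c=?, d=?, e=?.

c has just one choice, so c = 3. Remove 3 from a, b, d.
That leaves b = 2. So a, e can't be 2.
a's domain is down to {4}, so a = 4. So d, e can't be 4.
d's domain is down to {5}, so d = 5.
That leaves e = 1.

a=4, b=2, c=3, d=5, e=1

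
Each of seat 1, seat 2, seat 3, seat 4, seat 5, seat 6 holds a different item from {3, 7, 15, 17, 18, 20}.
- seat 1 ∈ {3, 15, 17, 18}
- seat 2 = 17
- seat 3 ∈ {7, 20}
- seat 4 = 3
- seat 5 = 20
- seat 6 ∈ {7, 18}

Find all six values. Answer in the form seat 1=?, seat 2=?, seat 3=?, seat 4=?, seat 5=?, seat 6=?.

seat 1=15, seat 2=17, seat 3=7, seat 4=3, seat 5=20, seat 6=18

seat 2's domain is down to {17}, so seat 2 = 17. So seat 1 can't be 17.
seat 4's domain is down to {3}, so seat 4 = 3. So seat 1 can't be 3.
That leaves seat 5 = 20. Eliminate 20 elsewhere: seat 3.
seat 3 has just one choice, so seat 3 = 7. Remove 7 from seat 6.
seat 6's domain is down to {18}, so seat 6 = 18. Remove 18 from seat 1.
seat 1 must be 15 (only option left).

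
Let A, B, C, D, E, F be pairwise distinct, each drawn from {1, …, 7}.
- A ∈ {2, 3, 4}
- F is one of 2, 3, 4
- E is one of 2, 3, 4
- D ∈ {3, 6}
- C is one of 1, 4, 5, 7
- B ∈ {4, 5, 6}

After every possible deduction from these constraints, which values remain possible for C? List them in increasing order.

1, 7

The 3 variables A, E, F are confined to {2, 3, 4}, which locks those values in; drop them from B, C, D.
D has just one choice, so D = 6. So B can't be 6.
That leaves B = 5. Eliminate 5 elsewhere: C.
No further eliminations apply; C can still be any of 1, 7.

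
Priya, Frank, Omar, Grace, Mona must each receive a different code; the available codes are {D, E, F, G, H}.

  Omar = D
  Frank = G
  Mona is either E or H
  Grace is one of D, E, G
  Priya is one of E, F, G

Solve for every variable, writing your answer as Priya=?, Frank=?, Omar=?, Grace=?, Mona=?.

Priya=F, Frank=G, Omar=D, Grace=E, Mona=H

Frank has just one choice, so Frank = G. Remove G from Priya, Grace.
Omar must be D (only option left). So Grace can't be D.
Grace has just one choice, so Grace = E. Remove E from Priya, Mona.
Mona must be H (only option left).
Priya's domain is down to {F}, so Priya = F.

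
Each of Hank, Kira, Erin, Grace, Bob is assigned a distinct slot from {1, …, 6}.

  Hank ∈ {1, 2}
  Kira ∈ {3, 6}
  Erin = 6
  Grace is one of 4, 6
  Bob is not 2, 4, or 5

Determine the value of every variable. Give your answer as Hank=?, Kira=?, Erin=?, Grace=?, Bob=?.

Erin has just one choice, so Erin = 6. Eliminate 6 elsewhere: Kira, Grace, Bob.
That leaves Grace = 4.
Kira has just one choice, so Kira = 3. So Bob can't be 3.
Bob has just one choice, so Bob = 1. Eliminate 1 elsewhere: Hank.
Hank has just one choice, so Hank = 2.

Hank=2, Kira=3, Erin=6, Grace=4, Bob=1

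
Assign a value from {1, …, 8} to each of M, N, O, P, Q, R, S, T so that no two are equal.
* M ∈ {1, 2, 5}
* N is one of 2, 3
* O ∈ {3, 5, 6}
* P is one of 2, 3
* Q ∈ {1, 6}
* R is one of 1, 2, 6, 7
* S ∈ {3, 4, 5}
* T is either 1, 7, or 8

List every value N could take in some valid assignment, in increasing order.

The 8 variables together cover exactly {1, 2, 3, 4, 5, 6, 7, 8} — 8 values for 8 variables — and 4 appears only in S's list, so S = 4.
The 7 still-open variables draw from only 7 values {1, 2, 3, 5, 6, 7, 8}, so each is used; only T can be 8, hence T = 8.
The 6 still-open variables draw from only 6 values {1, 2, 3, 5, 6, 7}, so each is used; only R can be 7, hence R = 7.
N and P share exactly the 2 values {2, 3}; by pigeonhole those values go to them, so strike 2, 3 from M, O.
No further eliminations apply; N can still be any of 2, 3.

2, 3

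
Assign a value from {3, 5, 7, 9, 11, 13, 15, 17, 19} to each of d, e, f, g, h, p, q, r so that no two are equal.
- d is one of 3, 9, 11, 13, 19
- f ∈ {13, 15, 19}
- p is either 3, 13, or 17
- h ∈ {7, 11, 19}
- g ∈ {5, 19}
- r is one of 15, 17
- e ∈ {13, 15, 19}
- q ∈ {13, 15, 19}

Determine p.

e, f, q between them cover only {13, 15, 19} — a naked triple. Remove those values from d, g, h, p, r.
g has just one choice, so g = 5.
r must be 17 (only option left). So p can't be 17.
So p = 3.

3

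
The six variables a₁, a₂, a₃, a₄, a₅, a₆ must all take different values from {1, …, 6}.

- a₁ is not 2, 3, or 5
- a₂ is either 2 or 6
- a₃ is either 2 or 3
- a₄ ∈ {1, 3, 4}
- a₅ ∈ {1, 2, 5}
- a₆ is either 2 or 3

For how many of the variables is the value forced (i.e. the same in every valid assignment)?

2

The 6 variables together cover exactly {1, 2, 3, 4, 5, 6} — 6 values for 6 variables — and 5 appears only in a₅'s list, so a₅ = 5.
The 2 variables a₃ and a₆ are confined to {2, 3}, which locks those values in; drop them from a₂, a₄.
a₂ has just one choice, so a₂ = 6. So a₁ can't be 6.
Determined: a₂=6, a₅=5. The other variables each still have more than one consistent value. That makes 2.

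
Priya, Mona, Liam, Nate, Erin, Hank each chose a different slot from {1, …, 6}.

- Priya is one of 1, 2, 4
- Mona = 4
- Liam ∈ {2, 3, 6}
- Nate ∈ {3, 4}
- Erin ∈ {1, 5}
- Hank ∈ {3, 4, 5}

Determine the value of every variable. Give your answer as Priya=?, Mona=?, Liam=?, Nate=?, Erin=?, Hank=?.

Priya=2, Mona=4, Liam=6, Nate=3, Erin=1, Hank=5

Mona's domain is down to {4}, so Mona = 4. So Priya, Nate, Hank can't be 4.
Nate has just one choice, so Nate = 3. Eliminate 3 elsewhere: Liam, Hank.
Hank must be 5 (only option left). Remove 5 from Erin.
Erin has just one choice, so Erin = 1. Remove 1 from Priya.
That leaves Priya = 2. Strike 2 from Liam.
Liam has just one choice, so Liam = 6.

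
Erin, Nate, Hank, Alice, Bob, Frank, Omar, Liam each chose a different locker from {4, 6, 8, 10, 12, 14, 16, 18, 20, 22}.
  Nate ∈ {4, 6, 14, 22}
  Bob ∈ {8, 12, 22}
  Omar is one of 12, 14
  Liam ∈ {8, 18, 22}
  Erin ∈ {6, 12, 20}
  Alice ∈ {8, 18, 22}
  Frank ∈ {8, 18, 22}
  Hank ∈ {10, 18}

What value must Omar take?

14

Alice, Frank, Liam between them cover only {8, 18, 22} — a naked triple. Remove those values from Nate, Hank, Bob.
Hank must be 10 (only option left).
Bob has just one choice, so Bob = 12. Strike 12 from Erin, Omar.
So Omar = 14.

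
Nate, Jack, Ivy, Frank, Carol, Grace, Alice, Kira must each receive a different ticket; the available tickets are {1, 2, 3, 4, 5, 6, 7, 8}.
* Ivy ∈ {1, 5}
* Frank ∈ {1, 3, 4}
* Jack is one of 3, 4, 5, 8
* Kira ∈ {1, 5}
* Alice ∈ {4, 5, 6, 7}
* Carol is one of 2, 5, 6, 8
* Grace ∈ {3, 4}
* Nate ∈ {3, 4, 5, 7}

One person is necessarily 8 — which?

The 8 variables draw from only 8 values {1, 2, 3, 4, 5, 6, 7, 8}, so each is used; only Carol can be 2, hence Carol = 2.
The 7 still-open variables draw from only 7 values {1, 3, 4, 5, 6, 7, 8}, so each is used; only Alice can be 6, hence Alice = 6.
Among the 6 still-open variables, 7 fits only Nate (and all 6 values in {1, 3, 4, 5, 7, 8} must be used), so Nate = 7.
The 5 still-open variables draw from only 5 values {1, 3, 4, 5, 8}, so each is used; only Jack can be 8, hence Jack = 8.

Jack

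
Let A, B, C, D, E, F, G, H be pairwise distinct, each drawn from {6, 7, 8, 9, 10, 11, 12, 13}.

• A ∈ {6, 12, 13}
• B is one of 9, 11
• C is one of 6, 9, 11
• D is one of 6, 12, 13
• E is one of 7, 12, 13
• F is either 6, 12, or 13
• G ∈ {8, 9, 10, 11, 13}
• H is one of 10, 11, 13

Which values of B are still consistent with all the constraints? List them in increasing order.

Among the 8 variables, 7 fits only E (and all 8 values in {6, 7, 8, 9, 10, 11, 12, 13} must be used), so E = 7.
Among the 7 still-open variables, 8 fits only G (and all 7 values in {6, 8, 9, 10, 11, 12, 13} must be used), so G = 8.
The 6 still-open variables draw from only 6 values {6, 9, 10, 11, 12, 13}, so each is used; only H can be 10, hence H = 10.
The 3 variables A, D, F are confined to {6, 12, 13}, which locks those values in; drop them from C.
No further eliminations apply; B can still be any of 9, 11.

9, 11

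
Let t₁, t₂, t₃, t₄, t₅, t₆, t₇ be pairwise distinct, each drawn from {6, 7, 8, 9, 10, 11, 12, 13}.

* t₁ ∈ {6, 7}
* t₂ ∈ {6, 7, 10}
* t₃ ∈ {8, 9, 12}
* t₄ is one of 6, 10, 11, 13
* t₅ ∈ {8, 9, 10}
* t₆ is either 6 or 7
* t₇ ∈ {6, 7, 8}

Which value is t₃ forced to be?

12

t₁ and t₆ between them cover only {6, 7} — a naked pair. Remove those values from t₂, t₄, t₇.
That leaves t₂ = 10. So t₄, t₅ can't be 10.
t₇ must be 8 (only option left). Remove 8 from t₃, t₅.
t₅ must be 9 (only option left). Eliminate 9 elsewhere: t₃.
So t₃ = 12.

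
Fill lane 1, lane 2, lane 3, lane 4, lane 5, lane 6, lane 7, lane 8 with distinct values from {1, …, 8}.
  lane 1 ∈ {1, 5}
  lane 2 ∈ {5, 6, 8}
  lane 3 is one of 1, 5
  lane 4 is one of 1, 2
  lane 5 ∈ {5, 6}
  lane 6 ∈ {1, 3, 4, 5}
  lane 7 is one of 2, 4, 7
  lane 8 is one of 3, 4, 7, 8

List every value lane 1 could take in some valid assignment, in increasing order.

lane 1 and lane 3 between them cover only {1, 5} — a naked pair. Remove those values from lane 2, lane 4, lane 5, lane 6.
lane 4 has just one choice, so lane 4 = 2. So lane 7 can't be 2.
That leaves lane 5 = 6. Strike 6 from lane 2.
lane 2's domain is down to {8}, so lane 2 = 8. Remove 8 from lane 8.
No further eliminations apply; lane 1 can still be any of 1, 5.

1, 5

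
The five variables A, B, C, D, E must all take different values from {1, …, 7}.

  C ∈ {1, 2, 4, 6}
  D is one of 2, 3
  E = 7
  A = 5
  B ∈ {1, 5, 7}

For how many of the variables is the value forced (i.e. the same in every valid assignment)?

A must be 5 (only option left). So B can't be 5.
E must be 7 (only option left). Eliminate 7 elsewhere: B.
That leaves B = 1. Eliminate 1 elsewhere: C.
Determined: A=5, B=1, E=7. The other variables each still have more than one consistent value. That makes 3.

3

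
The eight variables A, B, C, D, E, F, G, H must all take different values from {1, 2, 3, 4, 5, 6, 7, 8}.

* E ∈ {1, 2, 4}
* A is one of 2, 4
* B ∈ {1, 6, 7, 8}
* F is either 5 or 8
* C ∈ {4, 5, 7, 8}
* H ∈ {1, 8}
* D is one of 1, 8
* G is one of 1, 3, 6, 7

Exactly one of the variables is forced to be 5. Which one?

The 8 variables draw from only 8 values {1, 2, 3, 4, 5, 6, 7, 8}, so each is used; only G can be 3, hence G = 3.
The 7 still-open variables together cover exactly {1, 2, 4, 5, 6, 7, 8} — 7 values for 7 variables — and 6 appears only in B's list, so B = 6.
The 6 still-open variables draw from only 6 values {1, 2, 4, 5, 7, 8}, so each is used; only C can be 7, hence C = 7.
The 5 still-open variables draw from only 5 values {1, 2, 4, 5, 8}, so each is used; only F can be 5, hence F = 5.

F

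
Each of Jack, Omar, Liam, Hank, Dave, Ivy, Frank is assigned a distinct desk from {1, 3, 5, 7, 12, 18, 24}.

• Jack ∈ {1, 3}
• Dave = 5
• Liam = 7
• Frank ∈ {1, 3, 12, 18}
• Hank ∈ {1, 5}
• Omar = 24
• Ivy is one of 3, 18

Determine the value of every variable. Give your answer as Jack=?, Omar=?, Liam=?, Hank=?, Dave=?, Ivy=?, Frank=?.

Omar must be 24 (only option left).
Liam's domain is down to {7}, so Liam = 7.
Dave must be 5 (only option left). Eliminate 5 elsewhere: Hank.
Hank's domain is down to {1}, so Hank = 1. Remove 1 from Jack, Frank.
Jack's domain is down to {3}, so Jack = 3. Eliminate 3 elsewhere: Ivy, Frank.
Ivy has just one choice, so Ivy = 18. Strike 18 from Frank.
Frank has just one choice, so Frank = 12.

Jack=3, Omar=24, Liam=7, Hank=1, Dave=5, Ivy=18, Frank=12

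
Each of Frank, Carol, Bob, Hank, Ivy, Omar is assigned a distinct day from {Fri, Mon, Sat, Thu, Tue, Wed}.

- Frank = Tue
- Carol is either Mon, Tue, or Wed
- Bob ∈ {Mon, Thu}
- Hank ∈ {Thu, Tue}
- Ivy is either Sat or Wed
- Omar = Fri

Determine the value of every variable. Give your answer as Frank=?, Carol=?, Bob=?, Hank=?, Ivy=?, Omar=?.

Frank must be Tue (only option left). Eliminate Tue elsewhere: Carol, Hank.
Hank's domain is down to {Thu}, so Hank = Thu. Strike Thu from Bob.
Omar's domain is down to {Fri}, so Omar = Fri.
Bob must be Mon (only option left). Eliminate Mon elsewhere: Carol.
Carol's domain is down to {Wed}, so Carol = Wed. So Ivy can't be Wed.
Ivy has just one choice, so Ivy = Sat.

Frank=Tue, Carol=Wed, Bob=Mon, Hank=Thu, Ivy=Sat, Omar=Fri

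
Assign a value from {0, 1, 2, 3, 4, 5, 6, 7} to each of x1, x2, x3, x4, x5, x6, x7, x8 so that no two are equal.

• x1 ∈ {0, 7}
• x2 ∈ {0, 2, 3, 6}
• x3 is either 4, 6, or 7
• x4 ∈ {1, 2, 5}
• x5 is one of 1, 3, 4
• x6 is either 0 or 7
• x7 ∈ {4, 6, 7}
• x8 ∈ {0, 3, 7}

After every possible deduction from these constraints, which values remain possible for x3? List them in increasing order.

4, 6

The 8 variables together cover exactly {0, 1, 2, 3, 4, 5, 6, 7} — 8 values for 8 variables — and 5 appears only in x4's list, so x4 = 5.
Among the 7 still-open variables, 1 fits only x5 (and all 7 values in {0, 1, 2, 3, 4, 6, 7} must be used), so x5 = 1.
The 6 still-open variables draw from only 6 values {0, 2, 3, 4, 6, 7}, so each is used; only x2 can be 2, hence x2 = 2.
The 5 still-open variables together cover exactly {0, 3, 4, 6, 7} — 5 values for 5 variables — and 3 appears only in x8's list, so x8 = 3.
x1 and x6 share exactly the 2 values {0, 7}; by pigeonhole those values go to them, so strike 0, 7 from x3, x7.
No further eliminations apply; x3 can still be any of 4, 6.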